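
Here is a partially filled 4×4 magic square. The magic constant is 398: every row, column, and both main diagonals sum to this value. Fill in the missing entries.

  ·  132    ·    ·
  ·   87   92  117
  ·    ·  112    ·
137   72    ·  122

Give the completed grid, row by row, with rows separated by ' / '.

From row 2, 398 − (87 + 92 + 117) gives (2,1) = 102.
Row 4 needs 398; the known cells sum to 331, so (4,3) = 67.
Column 2: 132 + 87 + 72 + ? = 398, so (3,2) = 107.
Column 3 needs 398; the known cells sum to 271, so (1,3) = 127.
From main diagonal, 398 − (87 + 112 + 122) gives (1,1) = 77.
Using anti-diagonal: 92 + 107 + 137 + ? → (1,4) = 398 − 336 = 62.
Using column 1: 77 + 102 + 137 + ? → (3,1) = 398 − 316 = 82.
The remaining cell in column 4 is (3,4) = 398 − 301 = 97.

77 132 127 62 / 102 87 92 117 / 82 107 112 97 / 137 72 67 122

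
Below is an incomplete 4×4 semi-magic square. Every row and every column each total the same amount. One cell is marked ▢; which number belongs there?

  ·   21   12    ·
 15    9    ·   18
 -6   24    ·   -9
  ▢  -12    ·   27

30

Column 2 is complete and sums to 42; that is the magic constant.
Row 2 must total 42; the given cells sum to 42, so (2,3) = 0.
Row 3: -6 + 24 + (-9) + ? = 42, so (3,3) = 33.
The remaining cell in column 3 is (4,3) = 42 − 45 = -3.
The remaining cell in column 4 is (1,4) = 42 − 36 = 6.
Using row 1: 21 + 12 + 6 + ? → (1,1) = 42 − 39 = 3.
From row 4, 42 − (-12 + (-3) + 27) gives (4,1) = 30.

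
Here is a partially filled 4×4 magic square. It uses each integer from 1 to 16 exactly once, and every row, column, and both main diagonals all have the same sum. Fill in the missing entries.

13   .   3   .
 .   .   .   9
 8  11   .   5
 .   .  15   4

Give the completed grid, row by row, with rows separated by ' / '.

13 2 3 16 / 12 7 6 9 / 8 11 10 5 / 1 14 15 4

The entries are 1 through 16, which sum to 136, so each line sums to 136/4 = 34.
Row 3 must total 34; the given cells sum to 24, so (3,3) = 10.
From column 3, 34 − (3 + 10 + 15) gives (2,3) = 6.
Column 4 needs 34; the known cells sum to 18, so (1,4) = 16.
Main diagonal needs 34; the known cells sum to 27, so (2,2) = 7.
Anti-diagonal must total 34; the given cells sum to 33, so (4,1) = 1.
Using row 1: 13 + 3 + 16 + ? → (1,2) = 34 − 32 = 2.
Row 2 must total 34; the given cells sum to 22, so (2,1) = 12.
Row 4 needs 34; the known cells sum to 20, so (4,2) = 14.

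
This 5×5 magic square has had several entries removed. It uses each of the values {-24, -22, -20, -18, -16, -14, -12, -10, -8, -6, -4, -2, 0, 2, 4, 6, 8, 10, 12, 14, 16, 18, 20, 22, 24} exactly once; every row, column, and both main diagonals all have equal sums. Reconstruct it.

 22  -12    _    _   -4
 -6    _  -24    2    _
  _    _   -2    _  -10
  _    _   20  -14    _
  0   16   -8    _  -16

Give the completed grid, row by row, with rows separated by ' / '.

22 -12 14 -20 -4 / -6 10 -24 2 18 / 6 -18 -2 24 -10 / -22 4 20 -14 12 / 0 16 -8 8 -16

The 25 entries sum to 0, so each line sums to 0/5 = 0.
Row 5 needs 0; the known cells sum to -8, so (5,4) = 8.
Column 3 must total 0; the given cells sum to -14, so (1,3) = 14.
The remaining cell in main diagonal is (2,2) = 0 − (-10) = 10.
Anti-diagonal needs 0; the known cells sum to -4, so (4,2) = 4.
Row 1 needs 0; the known cells sum to 20, so (1,4) = -20.
The remaining cell in row 2 is (2,5) = 0 − (-18) = 18.
Column 2: -12 + 10 + 4 + 16 + ? = 0, so (3,2) = -18.
Column 4 must total 0; the given cells sum to -24, so (3,4) = 24.
From column 5, 0 − (-4 + 18 + (-10) + (-16)) gives (4,5) = 12.
Row 3 needs 0; the known cells sum to -6, so (3,1) = 6.
The remaining cell in row 4 is (4,1) = 0 − 22 = -22.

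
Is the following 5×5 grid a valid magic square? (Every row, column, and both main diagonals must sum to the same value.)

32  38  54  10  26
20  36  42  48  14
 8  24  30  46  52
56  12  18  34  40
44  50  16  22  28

Row 1: 32 + 38 + 54 + 10 + 26 = 160.
Row 2: 20 + 36 + 42 + 48 + 14 = 160.
Row 3: 8 + 24 + 30 + 46 + 52 = 160.
Row 4: 56 + 12 + 18 + 34 + 40 = 160.
Row 5: 44 + 50 + 16 + 22 + 28 = 160.
Column 1: 32 + 20 + 8 + 56 + 44 = 160.
Column 2: 38 + 36 + 24 + 12 + 50 = 160.
Column 3: 54 + 42 + 30 + 18 + 16 = 160.
Column 4: 10 + 48 + 46 + 34 + 22 = 160.
Column 5: 26 + 14 + 52 + 40 + 28 = 160.
Main diagonal: 32 + 36 + 30 + 34 + 28 = 160.
Anti-diagonal: 26 + 48 + 30 + 12 + 44 = 160.
All lines sum to 160.

Yes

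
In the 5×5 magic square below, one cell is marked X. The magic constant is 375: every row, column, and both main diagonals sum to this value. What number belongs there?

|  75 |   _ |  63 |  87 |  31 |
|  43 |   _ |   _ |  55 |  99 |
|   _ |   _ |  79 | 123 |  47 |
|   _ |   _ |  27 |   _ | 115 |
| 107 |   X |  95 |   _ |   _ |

The remaining cell in row 1 is (1,2) = 375 − 256 = 119.
The remaining cell in column 3 is (2,3) = 375 − 264 = 111.
Column 5 must total 375; the given cells sum to 292, so (5,5) = 83.
Anti-diagonal must total 375; the given cells sum to 272, so (4,2) = 103.
The remaining cell in row 2 is (2,2) = 375 − 308 = 67.
The remaining cell in main diagonal is (4,4) = 375 − 304 = 71.
From row 4, 375 − (103 + 27 + 71 + 115) gives (4,1) = 59.
From column 1, 375 − (75 + 43 + 59 + 107) gives (3,1) = 91.
Column 4 needs 375; the known cells sum to 336, so (5,4) = 39.
Row 3 must total 375; the given cells sum to 340, so (3,2) = 35.
Row 5: 107 + 95 + 39 + 83 + ? = 375, so (5,2) = 51.

51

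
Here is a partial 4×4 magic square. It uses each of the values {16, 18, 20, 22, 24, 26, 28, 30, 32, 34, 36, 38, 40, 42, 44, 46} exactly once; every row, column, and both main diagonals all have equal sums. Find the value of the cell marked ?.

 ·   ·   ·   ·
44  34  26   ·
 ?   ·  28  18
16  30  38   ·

The 16 entries sum to 496, so each line sums to 496/4 = 124.
From row 2, 124 − (44 + 34 + 26) gives (2,4) = 20.
Row 4: 16 + 30 + 38 + ? = 124, so (4,4) = 40.
From column 3, 124 − (26 + 28 + 38) gives (1,3) = 32.
The remaining cell in column 4 is (1,4) = 124 − 78 = 46.
Main diagonal must total 124; the given cells sum to 102, so (1,1) = 22.
Using anti-diagonal: 46 + 26 + 16 + ? → (3,2) = 124 − 88 = 36.
Row 1: 22 + 32 + 46 + ? = 124, so (1,2) = 24.
The remaining cell in row 3 is (3,1) = 124 − 82 = 42.

42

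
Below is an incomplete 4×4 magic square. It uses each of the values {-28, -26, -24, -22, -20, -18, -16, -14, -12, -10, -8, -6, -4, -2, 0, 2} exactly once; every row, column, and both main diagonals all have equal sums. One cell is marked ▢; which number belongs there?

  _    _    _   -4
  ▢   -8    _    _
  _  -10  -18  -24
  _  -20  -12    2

The 16 entries sum to -208, so each line sums to -208/4 = -52.
Using row 3: -10 + (-18) + (-24) + ? → (3,1) = -52 − (-52) = 0.
Row 4: -20 + (-12) + 2 + ? = -52, so (4,1) = -22.
Column 2: -8 + (-10) + (-20) + ? = -52, so (1,2) = -14.
Column 4: -4 + (-24) + 2 + ? = -52, so (2,4) = -26.
The remaining cell in main diagonal is (1,1) = -52 − (-24) = -28.
Anti-diagonal must total -52; the given cells sum to -36, so (2,3) = -16.
The remaining cell in row 1 is (1,3) = -52 − (-46) = -6.
Row 2 must total -52; the given cells sum to -50, so (2,1) = -2.

-2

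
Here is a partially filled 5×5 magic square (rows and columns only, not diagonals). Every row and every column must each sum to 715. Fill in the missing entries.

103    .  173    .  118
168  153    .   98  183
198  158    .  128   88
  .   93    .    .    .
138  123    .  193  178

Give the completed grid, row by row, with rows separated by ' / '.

From row 2, 715 − (168 + 153 + 98 + 183) gives (2,3) = 113.
Row 3: 198 + 158 + 128 + 88 + ? = 715, so (3,3) = 143.
The remaining cell in row 5 is (5,3) = 715 − 632 = 83.
Column 1 must total 715; the given cells sum to 607, so (4,1) = 108.
The remaining cell in column 2 is (1,2) = 715 − 527 = 188.
The remaining cell in column 3 is (4,3) = 715 − 512 = 203.
Column 5 needs 715; the known cells sum to 567, so (4,5) = 148.
The remaining cell in row 1 is (1,4) = 715 − 582 = 133.
Row 4 needs 715; the known cells sum to 552, so (4,4) = 163.

103 188 173 133 118 / 168 153 113 98 183 / 198 158 143 128 88 / 108 93 203 163 148 / 138 123 83 193 178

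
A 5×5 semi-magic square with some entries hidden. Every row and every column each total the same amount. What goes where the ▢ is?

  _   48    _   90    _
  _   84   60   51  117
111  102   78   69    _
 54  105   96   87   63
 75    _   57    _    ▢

99

Row 4 is complete and sums to 405; that is the magic constant.
Row 2: 84 + 60 + 51 + 117 + ? = 405, so (2,1) = 93.
Row 3: 111 + 102 + 78 + 69 + ? = 405, so (3,5) = 45.
Using column 1: 93 + 111 + 54 + 75 + ? → (1,1) = 405 − 333 = 72.
Column 2: 48 + 84 + 102 + 105 + ? = 405, so (5,2) = 66.
Using column 3: 60 + 78 + 96 + 57 + ? → (1,3) = 405 − 291 = 114.
Column 4 must total 405; the given cells sum to 297, so (5,4) = 108.
The remaining cell in row 1 is (1,5) = 405 − 324 = 81.
Row 5: 75 + 66 + 57 + 108 + ? = 405, so (5,5) = 99.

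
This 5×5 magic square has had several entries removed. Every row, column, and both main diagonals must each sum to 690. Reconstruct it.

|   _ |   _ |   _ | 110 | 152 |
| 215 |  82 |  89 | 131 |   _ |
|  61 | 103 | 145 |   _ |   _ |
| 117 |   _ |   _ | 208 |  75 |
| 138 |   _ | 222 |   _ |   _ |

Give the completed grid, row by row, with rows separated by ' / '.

159 201 68 110 152 / 215 82 89 131 173 / 61 103 145 187 194 / 117 124 166 208 75 / 138 180 222 54 96

From row 2, 690 − (215 + 82 + 89 + 131) gives (2,5) = 173.
Column 1 must total 690; the given cells sum to 531, so (1,1) = 159.
Main diagonal needs 690; the known cells sum to 594, so (5,5) = 96.
Anti-diagonal: 152 + 131 + 145 + 138 + ? = 690, so (4,2) = 124.
Using row 4: 117 + 124 + 208 + 75 + ? → (4,3) = 690 − 524 = 166.
Column 3: 89 + 145 + 166 + 222 + ? = 690, so (1,3) = 68.
From column 5, 690 − (152 + 173 + 75 + 96) gives (3,5) = 194.
The remaining cell in row 1 is (1,2) = 690 − 489 = 201.
Using row 3: 61 + 103 + 145 + 194 + ? → (3,4) = 690 − 503 = 187.
Using column 2: 201 + 82 + 103 + 124 + ? → (5,2) = 690 − 510 = 180.
Using column 4: 110 + 131 + 187 + 208 + ? → (5,4) = 690 − 636 = 54.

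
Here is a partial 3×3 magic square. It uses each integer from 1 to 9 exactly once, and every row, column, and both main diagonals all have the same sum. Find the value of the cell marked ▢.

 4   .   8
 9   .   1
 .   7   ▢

The entries are 1 through 9, which sum to 45, so each line sums to 45/3 = 15.
From row 1, 15 − (4 + 8) gives (1,2) = 3.
Row 2: 9 + 1 + ? = 15, so (2,2) = 5.
The remaining cell in column 1 is (3,1) = 15 − 13 = 2.
The remaining cell in column 3 is (3,3) = 15 − 9 = 6.

6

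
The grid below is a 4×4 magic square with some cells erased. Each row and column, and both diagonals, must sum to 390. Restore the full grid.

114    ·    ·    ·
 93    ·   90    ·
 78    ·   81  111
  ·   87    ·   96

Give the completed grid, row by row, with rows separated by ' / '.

114 84 117 75 / 93 99 90 108 / 78 120 81 111 / 105 87 102 96

Row 3 needs 390; the known cells sum to 270, so (3,2) = 120.
From column 1, 390 − (114 + 93 + 78) gives (4,1) = 105.
Main diagonal must total 390; the given cells sum to 291, so (2,2) = 99.
Using anti-diagonal: 90 + 120 + 105 + ? → (1,4) = 390 − 315 = 75.
The remaining cell in row 2 is (2,4) = 390 − 282 = 108.
Row 4 must total 390; the given cells sum to 288, so (4,3) = 102.
Column 2 must total 390; the given cells sum to 306, so (1,2) = 84.
Column 3: 90 + 81 + 102 + ? = 390, so (1,3) = 117.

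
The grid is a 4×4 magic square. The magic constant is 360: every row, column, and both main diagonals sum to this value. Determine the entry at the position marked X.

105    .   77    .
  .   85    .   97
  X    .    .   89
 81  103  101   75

83

The remaining cell in column 4 is (1,4) = 360 − 261 = 99.
Main diagonal: 105 + 85 + 75 + ? = 360, so (3,3) = 95.
Using row 1: 105 + 77 + 99 + ? → (1,2) = 360 − 281 = 79.
Column 2: 79 + 85 + 103 + ? = 360, so (3,2) = 93.
The remaining cell in column 3 is (2,3) = 360 − 273 = 87.
The remaining cell in row 2 is (2,1) = 360 − 269 = 91.
From row 3, 360 − (93 + 95 + 89) gives (3,1) = 83.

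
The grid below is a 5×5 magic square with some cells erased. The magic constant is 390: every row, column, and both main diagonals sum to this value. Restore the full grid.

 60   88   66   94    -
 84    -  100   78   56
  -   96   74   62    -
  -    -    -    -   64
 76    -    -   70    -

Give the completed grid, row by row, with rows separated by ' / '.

The remaining cell in row 1 is (1,5) = 390 − 308 = 82.
The remaining cell in row 2 is (2,2) = 390 − 318 = 72.
Column 4 needs 390; the known cells sum to 304, so (4,4) = 86.
Using main diagonal: 60 + 72 + 74 + 86 + ? → (5,5) = 390 − 292 = 98.
From anti-diagonal, 390 − (82 + 78 + 74 + 76) gives (4,2) = 80.
Column 2: 88 + 72 + 96 + 80 + ? = 390, so (5,2) = 54.
From column 5, 390 − (82 + 56 + 64 + 98) gives (3,5) = 90.
From row 3, 390 − (96 + 74 + 62 + 90) gives (3,1) = 68.
Row 5: 76 + 54 + 70 + 98 + ? = 390, so (5,3) = 92.
From column 1, 390 − (60 + 84 + 68 + 76) gives (4,1) = 102.
Using column 3: 66 + 100 + 74 + 92 + ? → (4,3) = 390 − 332 = 58.

60 88 66 94 82 / 84 72 100 78 56 / 68 96 74 62 90 / 102 80 58 86 64 / 76 54 92 70 98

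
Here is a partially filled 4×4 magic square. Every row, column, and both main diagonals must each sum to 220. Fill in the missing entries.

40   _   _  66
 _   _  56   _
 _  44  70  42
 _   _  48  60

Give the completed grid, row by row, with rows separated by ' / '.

40 68 46 66 / 62 50 56 52 / 64 44 70 42 / 54 58 48 60

From row 3, 220 − (44 + 70 + 42) gives (3,1) = 64.
Column 3: 56 + 70 + 48 + ? = 220, so (1,3) = 46.
Column 4 needs 220; the known cells sum to 168, so (2,4) = 52.
Main diagonal: 40 + 70 + 60 + ? = 220, so (2,2) = 50.
Anti-diagonal must total 220; the given cells sum to 166, so (4,1) = 54.
Row 1: 40 + 46 + 66 + ? = 220, so (1,2) = 68.
Row 2: 50 + 56 + 52 + ? = 220, so (2,1) = 62.
Row 4 needs 220; the known cells sum to 162, so (4,2) = 58.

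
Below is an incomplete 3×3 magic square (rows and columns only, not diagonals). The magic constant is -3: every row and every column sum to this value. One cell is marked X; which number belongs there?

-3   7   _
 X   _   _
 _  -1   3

5

Using row 1: -3 + 7 + ? → (1,3) = -3 − 4 = -7.
The remaining cell in row 3 is (3,1) = -3 − 2 = -5.
The remaining cell in column 1 is (2,1) = -3 − (-8) = 5.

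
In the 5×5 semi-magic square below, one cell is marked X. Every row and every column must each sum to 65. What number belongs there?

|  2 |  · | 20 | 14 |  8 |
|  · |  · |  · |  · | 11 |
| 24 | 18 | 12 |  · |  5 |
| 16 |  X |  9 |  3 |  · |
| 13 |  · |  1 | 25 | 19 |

15

Row 1 must total 65; the given cells sum to 44, so (1,2) = 21.
Using row 3: 24 + 18 + 12 + 5 + ? → (3,4) = 65 − 59 = 6.
Row 5 must total 65; the given cells sum to 58, so (5,2) = 7.
Column 1 must total 65; the given cells sum to 55, so (2,1) = 10.
The remaining cell in column 3 is (2,3) = 65 − 42 = 23.
Column 4 must total 65; the given cells sum to 48, so (2,4) = 17.
Column 5 needs 65; the known cells sum to 43, so (4,5) = 22.
The remaining cell in row 2 is (2,2) = 65 − 61 = 4.
Using row 4: 16 + 9 + 3 + 22 + ? → (4,2) = 65 − 50 = 15.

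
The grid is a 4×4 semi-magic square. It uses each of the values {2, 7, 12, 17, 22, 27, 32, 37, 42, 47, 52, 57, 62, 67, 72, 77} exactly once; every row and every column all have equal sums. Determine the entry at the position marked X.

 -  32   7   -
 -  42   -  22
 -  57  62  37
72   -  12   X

The 16 entries sum to 632, so each line sums to 632/4 = 158.
From row 3, 158 − (57 + 62 + 37) gives (3,1) = 2.
Column 2 must total 158; the given cells sum to 131, so (4,2) = 27.
Using column 3: 7 + 62 + 12 + ? → (2,3) = 158 − 81 = 77.
Row 2 needs 158; the known cells sum to 141, so (2,1) = 17.
From row 4, 158 − (72 + 27 + 12) gives (4,4) = 47.

47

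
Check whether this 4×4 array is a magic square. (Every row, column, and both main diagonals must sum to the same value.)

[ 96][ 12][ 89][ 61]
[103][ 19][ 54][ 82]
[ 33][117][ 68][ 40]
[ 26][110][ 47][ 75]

Yes

Row 1: 96 + 12 + 89 + 61 = 258.
Row 2: 103 + 19 + 54 + 82 = 258.
Row 3: 33 + 117 + 68 + 40 = 258.
Row 4: 26 + 110 + 47 + 75 = 258.
Column 1: 96 + 103 + 33 + 26 = 258.
Column 2: 12 + 19 + 117 + 110 = 258.
Column 3: 89 + 54 + 68 + 47 = 258.
Column 4: 61 + 82 + 40 + 75 = 258.
Main diagonal: 96 + 19 + 68 + 75 = 258.
Anti-diagonal: 61 + 54 + 117 + 26 = 258.
All lines sum to 258.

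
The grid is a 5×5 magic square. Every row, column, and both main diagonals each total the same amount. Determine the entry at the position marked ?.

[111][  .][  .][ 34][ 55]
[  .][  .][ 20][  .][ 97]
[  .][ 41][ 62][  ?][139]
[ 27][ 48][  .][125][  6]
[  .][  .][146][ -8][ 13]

83

Column 5 is complete and sums to 310; that is the magic constant.
Using row 4: 27 + 48 + 125 + 6 + ? → (4,3) = 310 − 206 = 104.
Column 3: 20 + 62 + 104 + 146 + ? = 310, so (1,3) = -22.
From main diagonal, 310 − (111 + 62 + 125 + 13) gives (2,2) = -1.
Using row 1: 111 + (-22) + 34 + 55 + ? → (1,2) = 310 − 178 = 132.
From column 2, 310 − (132 + (-1) + 41 + 48) gives (5,2) = 90.
Using row 5: 90 + 146 + (-8) + 13 + ? → (5,1) = 310 − 241 = 69.
Using anti-diagonal: 55 + 62 + 48 + 69 + ? → (2,4) = 310 − 234 = 76.
From row 2, 310 − (-1 + 20 + 76 + 97) gives (2,1) = 118.
Column 1: 111 + 118 + 27 + 69 + ? = 310, so (3,1) = -15.
The remaining cell in column 4 is (3,4) = 310 − 227 = 83.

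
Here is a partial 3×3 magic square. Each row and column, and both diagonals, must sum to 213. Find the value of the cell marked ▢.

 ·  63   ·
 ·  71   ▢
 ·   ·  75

55

Column 2 must total 213; the given cells sum to 134, so (3,2) = 79.
Main diagonal must total 213; the given cells sum to 146, so (1,1) = 67.
Using row 1: 67 + 63 + ? → (1,3) = 213 − 130 = 83.
The remaining cell in row 3 is (3,1) = 213 − 154 = 59.
Column 1: 67 + 59 + ? = 213, so (2,1) = 87.
Column 3 must total 213; the given cells sum to 158, so (2,3) = 55.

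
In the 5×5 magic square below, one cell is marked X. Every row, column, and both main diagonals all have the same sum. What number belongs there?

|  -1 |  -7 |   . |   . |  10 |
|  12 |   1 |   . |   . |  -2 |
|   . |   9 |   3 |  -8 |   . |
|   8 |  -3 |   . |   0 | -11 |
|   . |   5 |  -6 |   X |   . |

13

Column 2 is complete and sums to 5; that is the magic constant.
Using row 4: 8 + (-3) + 0 + (-11) + ? → (4,3) = 5 − (-6) = 11.
From main diagonal, 5 − (-1 + 1 + 3 + 0) gives (5,5) = 2.
From column 5, 5 − (10 + (-2) + (-11) + 2) gives (3,5) = 6.
From row 3, 5 − (9 + 3 + (-8) + 6) gives (3,1) = -5.
Column 1 needs 5; the known cells sum to 14, so (5,1) = -9.
Anti-diagonal must total 5; the given cells sum to 1, so (2,4) = 4.
Using row 2: 12 + 1 + 4 + (-2) + ? → (2,3) = 5 − 15 = -10.
Row 5 needs 5; the known cells sum to -8, so (5,4) = 13.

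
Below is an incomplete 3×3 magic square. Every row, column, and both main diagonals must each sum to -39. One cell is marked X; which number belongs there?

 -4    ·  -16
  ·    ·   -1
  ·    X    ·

Row 1: -4 + (-16) + ? = -39, so (1,2) = -19.
Using column 3: -16 + (-1) + ? → (3,3) = -39 − (-17) = -22.
Main diagonal needs -39; the known cells sum to -26, so (2,2) = -13.
From anti-diagonal, -39 − (-16 + (-13)) gives (3,1) = -10.
Row 2 needs -39; the known cells sum to -14, so (2,1) = -25.
Row 3 needs -39; the known cells sum to -32, so (3,2) = -7.

-7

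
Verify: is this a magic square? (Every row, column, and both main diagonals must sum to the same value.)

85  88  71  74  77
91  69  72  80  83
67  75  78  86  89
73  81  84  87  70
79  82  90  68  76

Yes

Row 1: 85 + 88 + 71 + 74 + 77 = 395.
Row 2: 91 + 69 + 72 + 80 + 83 = 395.
Row 3: 67 + 75 + 78 + 86 + 89 = 395.
Row 4: 73 + 81 + 84 + 87 + 70 = 395.
Row 5: 79 + 82 + 90 + 68 + 76 = 395.
Column 1: 85 + 91 + 67 + 73 + 79 = 395.
Column 2: 88 + 69 + 75 + 81 + 82 = 395.
Column 3: 71 + 72 + 78 + 84 + 90 = 395.
Column 4: 74 + 80 + 86 + 87 + 68 = 395.
Column 5: 77 + 83 + 89 + 70 + 76 = 395.
Main diagonal: 85 + 69 + 78 + 87 + 76 = 395.
Anti-diagonal: 77 + 80 + 78 + 81 + 79 = 395.
All lines sum to 395.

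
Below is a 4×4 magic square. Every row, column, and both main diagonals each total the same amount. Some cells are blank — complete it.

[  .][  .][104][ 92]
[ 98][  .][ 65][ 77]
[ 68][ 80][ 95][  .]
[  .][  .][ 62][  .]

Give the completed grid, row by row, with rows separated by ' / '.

71 59 104 92 / 98 86 65 77 / 68 80 95 83 / 89 101 62 74

Column 3 is already complete: 104 + 65 + 95 + 62 = 326, so that is the magic constant.
Row 2 needs 326; the known cells sum to 240, so (2,2) = 86.
From row 3, 326 − (68 + 80 + 95) gives (3,4) = 83.
Column 4 needs 326; the known cells sum to 252, so (4,4) = 74.
From main diagonal, 326 − (86 + 95 + 74) gives (1,1) = 71.
Anti-diagonal needs 326; the known cells sum to 237, so (4,1) = 89.
The remaining cell in row 1 is (1,2) = 326 − 267 = 59.
Row 4 needs 326; the known cells sum to 225, so (4,2) = 101.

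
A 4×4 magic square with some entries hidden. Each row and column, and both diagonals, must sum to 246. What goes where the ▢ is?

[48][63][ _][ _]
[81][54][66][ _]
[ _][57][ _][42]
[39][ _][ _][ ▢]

Using row 2: 81 + 54 + 66 + ? → (2,4) = 246 − 201 = 45.
The remaining cell in column 1 is (3,1) = 246 − 168 = 78.
Column 2 needs 246; the known cells sum to 174, so (4,2) = 72.
Anti-diagonal must total 246; the given cells sum to 162, so (1,4) = 84.
Row 1 needs 246; the known cells sum to 195, so (1,3) = 51.
From row 3, 246 − (78 + 57 + 42) gives (3,3) = 69.
Using column 3: 51 + 66 + 69 + ? → (4,3) = 246 − 186 = 60.
Column 4: 84 + 45 + 42 + ? = 246, so (4,4) = 75.

75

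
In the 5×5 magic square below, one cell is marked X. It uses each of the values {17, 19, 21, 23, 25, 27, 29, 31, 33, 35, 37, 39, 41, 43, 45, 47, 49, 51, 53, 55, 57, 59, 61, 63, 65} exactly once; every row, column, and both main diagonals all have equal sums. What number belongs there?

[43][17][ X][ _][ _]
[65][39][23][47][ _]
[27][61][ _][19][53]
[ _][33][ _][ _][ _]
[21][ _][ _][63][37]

The 25 entries sum to 1025, so each line sums to 1025/5 = 205.
Using row 2: 65 + 39 + 23 + 47 + ? → (2,5) = 205 − 174 = 31.
Row 3: 27 + 61 + 19 + 53 + ? = 205, so (3,3) = 45.
Column 1: 43 + 65 + 27 + 21 + ? = 205, so (4,1) = 49.
The remaining cell in column 2 is (5,2) = 205 − 150 = 55.
From main diagonal, 205 − (43 + 39 + 45 + 37) gives (4,4) = 41.
Using anti-diagonal: 47 + 45 + 33 + 21 + ? → (1,5) = 205 − 146 = 59.
Using row 5: 21 + 55 + 63 + 37 + ? → (5,3) = 205 − 176 = 29.
Using column 4: 47 + 19 + 41 + 63 + ? → (1,4) = 205 − 170 = 35.
Column 5 must total 205; the given cells sum to 180, so (4,5) = 25.
From row 1, 205 − (43 + 17 + 35 + 59) gives (1,3) = 51.

51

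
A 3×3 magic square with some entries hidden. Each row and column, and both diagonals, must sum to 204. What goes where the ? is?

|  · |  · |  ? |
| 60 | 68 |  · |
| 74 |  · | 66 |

62

The remaining cell in row 2 is (2,3) = 204 − 128 = 76.
Row 3: 74 + 66 + ? = 204, so (3,2) = 64.
Column 1: 60 + 74 + ? = 204, so (1,1) = 70.
From column 2, 204 − (68 + 64) gives (1,2) = 72.
From column 3, 204 − (76 + 66) gives (1,3) = 62.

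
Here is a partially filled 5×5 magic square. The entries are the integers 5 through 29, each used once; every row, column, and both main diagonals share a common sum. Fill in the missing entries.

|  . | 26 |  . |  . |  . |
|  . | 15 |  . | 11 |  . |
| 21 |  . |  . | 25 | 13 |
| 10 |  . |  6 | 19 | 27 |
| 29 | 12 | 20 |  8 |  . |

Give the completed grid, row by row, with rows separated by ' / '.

18 26 14 22 5 / 7 15 28 11 24 / 21 9 17 25 13 / 10 23 6 19 27 / 29 12 20 8 16

The entries are 5 through 29, which sum to 425, so each line sums to 425/5 = 85.
The remaining cell in row 4 is (4,2) = 85 − 62 = 23.
Row 5: 29 + 12 + 20 + 8 + ? = 85, so (5,5) = 16.
Column 2: 26 + 15 + 23 + 12 + ? = 85, so (3,2) = 9.
The remaining cell in column 4 is (1,4) = 85 − 63 = 22.
Row 3 needs 85; the known cells sum to 68, so (3,3) = 17.
The remaining cell in main diagonal is (1,1) = 85 − 67 = 18.
From anti-diagonal, 85 − (11 + 17 + 23 + 29) gives (1,5) = 5.
Row 1 needs 85; the known cells sum to 71, so (1,3) = 14.
Column 1: 18 + 21 + 10 + 29 + ? = 85, so (2,1) = 7.
The remaining cell in column 3 is (2,3) = 85 − 57 = 28.
Column 5 must total 85; the given cells sum to 61, so (2,5) = 24.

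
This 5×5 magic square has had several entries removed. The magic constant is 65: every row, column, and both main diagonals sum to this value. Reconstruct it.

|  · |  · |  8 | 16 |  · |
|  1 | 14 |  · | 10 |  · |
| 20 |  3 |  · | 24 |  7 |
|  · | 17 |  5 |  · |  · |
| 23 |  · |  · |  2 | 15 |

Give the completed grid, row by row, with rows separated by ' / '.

12 25 8 16 4 / 1 14 22 10 18 / 20 3 11 24 7 / 9 17 5 13 21 / 23 6 19 2 15

Row 3 needs 65; the known cells sum to 54, so (3,3) = 11.
Column 4 must total 65; the given cells sum to 52, so (4,4) = 13.
Main diagonal needs 65; the known cells sum to 53, so (1,1) = 12.
Anti-diagonal needs 65; the known cells sum to 61, so (1,5) = 4.
Row 1 needs 65; the known cells sum to 40, so (1,2) = 25.
Column 1 must total 65; the given cells sum to 56, so (4,1) = 9.
The remaining cell in column 2 is (5,2) = 65 − 59 = 6.
Row 4 must total 65; the given cells sum to 44, so (4,5) = 21.
Row 5 needs 65; the known cells sum to 46, so (5,3) = 19.
Using column 3: 8 + 11 + 5 + 19 + ? → (2,3) = 65 − 43 = 22.
The remaining cell in column 5 is (2,5) = 65 − 47 = 18.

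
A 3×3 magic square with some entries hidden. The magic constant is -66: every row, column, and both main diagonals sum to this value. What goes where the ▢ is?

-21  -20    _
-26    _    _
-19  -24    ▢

-23

From row 1, -66 − (-21 + (-20)) gives (1,3) = -25.
Using row 3: -19 + (-24) + ? → (3,3) = -66 − (-43) = -23.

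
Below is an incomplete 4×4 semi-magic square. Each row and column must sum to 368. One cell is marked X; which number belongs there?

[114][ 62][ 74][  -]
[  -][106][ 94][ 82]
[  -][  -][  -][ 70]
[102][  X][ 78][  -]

90

Row 1 needs 368; the known cells sum to 250, so (1,4) = 118.
From row 2, 368 − (106 + 94 + 82) gives (2,1) = 86.
From column 1, 368 − (114 + 86 + 102) gives (3,1) = 66.
From column 3, 368 − (74 + 94 + 78) gives (3,3) = 122.
Column 4 must total 368; the given cells sum to 270, so (4,4) = 98.
The remaining cell in row 3 is (3,2) = 368 − 258 = 110.
The remaining cell in row 4 is (4,2) = 368 − 278 = 90.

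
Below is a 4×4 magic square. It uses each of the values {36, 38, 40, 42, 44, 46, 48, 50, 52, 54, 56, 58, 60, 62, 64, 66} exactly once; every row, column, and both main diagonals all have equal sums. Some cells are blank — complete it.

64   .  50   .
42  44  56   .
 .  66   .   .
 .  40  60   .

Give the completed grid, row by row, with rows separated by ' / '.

64 54 50 36 / 42 44 56 62 / 52 66 38 48 / 46 40 60 58

The 16 entries sum to 816, so each line sums to 816/4 = 204.
Row 2 must total 204; the given cells sum to 142, so (2,4) = 62.
The remaining cell in column 2 is (1,2) = 204 − 150 = 54.
The remaining cell in column 3 is (3,3) = 204 − 166 = 38.
Main diagonal must total 204; the given cells sum to 146, so (4,4) = 58.
Row 1: 64 + 54 + 50 + ? = 204, so (1,4) = 36.
Row 4 needs 204; the known cells sum to 158, so (4,1) = 46.
The remaining cell in column 1 is (3,1) = 204 − 152 = 52.
Column 4: 36 + 62 + 58 + ? = 204, so (3,4) = 48.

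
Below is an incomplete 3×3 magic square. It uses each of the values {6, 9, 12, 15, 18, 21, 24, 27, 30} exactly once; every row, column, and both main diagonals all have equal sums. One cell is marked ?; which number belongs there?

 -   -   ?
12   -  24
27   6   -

The 9 entries sum to 162, so each line sums to 162/3 = 54.
Row 2 needs 54; the known cells sum to 36, so (2,2) = 18.
Row 3: 27 + 6 + ? = 54, so (3,3) = 21.
Column 1 must total 54; the given cells sum to 39, so (1,1) = 15.
From column 2, 54 − (18 + 6) gives (1,2) = 30.
Using column 3: 24 + 21 + ? → (1,3) = 54 − 45 = 9.

9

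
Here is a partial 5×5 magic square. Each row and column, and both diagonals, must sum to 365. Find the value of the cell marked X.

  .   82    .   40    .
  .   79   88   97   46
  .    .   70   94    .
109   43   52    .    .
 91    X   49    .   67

From row 2, 365 − (79 + 88 + 97 + 46) gives (2,1) = 55.
Column 3: 88 + 70 + 52 + 49 + ? = 365, so (1,3) = 106.
Anti-diagonal needs 365; the known cells sum to 301, so (1,5) = 64.
Row 1 must total 365; the given cells sum to 292, so (1,1) = 73.
Column 1 needs 365; the known cells sum to 328, so (3,1) = 37.
Main diagonal: 73 + 79 + 70 + 67 + ? = 365, so (4,4) = 76.
The remaining cell in row 4 is (4,5) = 365 − 280 = 85.
From column 4, 365 − (40 + 97 + 94 + 76) gives (5,4) = 58.
Column 5 must total 365; the given cells sum to 262, so (3,5) = 103.
The remaining cell in row 3 is (3,2) = 365 − 304 = 61.
From row 5, 365 − (91 + 49 + 58 + 67) gives (5,2) = 100.

100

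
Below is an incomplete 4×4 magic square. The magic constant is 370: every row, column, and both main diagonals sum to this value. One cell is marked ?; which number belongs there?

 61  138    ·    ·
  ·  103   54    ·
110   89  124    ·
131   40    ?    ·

117

Row 3: 110 + 89 + 124 + ? = 370, so (3,4) = 47.
From column 1, 370 − (61 + 110 + 131) gives (2,1) = 68.
Main diagonal: 61 + 103 + 124 + ? = 370, so (4,4) = 82.
Anti-diagonal needs 370; the known cells sum to 274, so (1,4) = 96.
The remaining cell in row 1 is (1,3) = 370 − 295 = 75.
From row 2, 370 − (68 + 103 + 54) gives (2,4) = 145.
The remaining cell in row 4 is (4,3) = 370 − 253 = 117.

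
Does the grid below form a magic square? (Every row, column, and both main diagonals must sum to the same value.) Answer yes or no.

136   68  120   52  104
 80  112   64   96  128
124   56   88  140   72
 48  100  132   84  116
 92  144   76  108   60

Row 1: 136 + 68 + 120 + 52 + 104 = 480.
Row 2: 80 + 112 + 64 + 96 + 128 = 480.
Row 3: 124 + 56 + 88 + 140 + 72 = 480.
Row 4: 48 + 100 + 132 + 84 + 116 = 480.
Row 5: 92 + 144 + 76 + 108 + 60 = 480.
Column 1: 136 + 80 + 124 + 48 + 92 = 480.
Column 2: 68 + 112 + 56 + 100 + 144 = 480.
Column 3: 120 + 64 + 88 + 132 + 76 = 480.
Column 4: 52 + 96 + 140 + 84 + 108 = 480.
Column 5: 104 + 128 + 72 + 116 + 60 = 480.
Main diagonal: 136 + 112 + 88 + 84 + 60 = 480.
Anti-diagonal: 104 + 96 + 88 + 100 + 92 = 480.
All lines sum to 480.

Yes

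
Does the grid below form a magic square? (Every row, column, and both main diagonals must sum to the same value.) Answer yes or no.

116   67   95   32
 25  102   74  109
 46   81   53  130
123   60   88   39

Row 1: 116 + 67 + 95 + 32 = 310.
Row 2: 25 + 102 + 74 + 109 = 310.
Row 3: 46 + 81 + 53 + 130 = 310.
Row 4: 123 + 60 + 88 + 39 = 310.
Column 1: 116 + 25 + 46 + 123 = 310.
Column 2: 67 + 102 + 81 + 60 = 310.
Column 3: 95 + 74 + 53 + 88 = 310.
Column 4: 32 + 109 + 130 + 39 = 310.
Main diagonal: 116 + 102 + 53 + 39 = 310.
Anti-diagonal: 32 + 74 + 81 + 123 = 310.
All lines sum to 310.

Yes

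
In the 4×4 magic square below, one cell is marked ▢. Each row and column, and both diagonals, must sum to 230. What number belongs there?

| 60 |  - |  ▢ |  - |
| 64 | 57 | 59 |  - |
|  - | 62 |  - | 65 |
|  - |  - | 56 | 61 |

Row 2: 64 + 57 + 59 + ? = 230, so (2,4) = 50.
Using column 4: 50 + 65 + 61 + ? → (1,4) = 230 − 176 = 54.
The remaining cell in main diagonal is (3,3) = 230 − 178 = 52.
Anti-diagonal needs 230; the known cells sum to 175, so (4,1) = 55.
Using row 3: 62 + 52 + 65 + ? → (3,1) = 230 − 179 = 51.
Row 4: 55 + 56 + 61 + ? = 230, so (4,2) = 58.
Column 2 must total 230; the given cells sum to 177, so (1,2) = 53.
Using column 3: 59 + 52 + 56 + ? → (1,3) = 230 − 167 = 63.

63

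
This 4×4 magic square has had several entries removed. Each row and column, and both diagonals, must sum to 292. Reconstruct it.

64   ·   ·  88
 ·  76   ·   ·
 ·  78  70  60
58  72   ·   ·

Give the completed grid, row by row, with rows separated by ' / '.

64 66 74 88 / 86 76 68 62 / 84 78 70 60 / 58 72 80 82

Row 3: 78 + 70 + 60 + ? = 292, so (3,1) = 84.
Column 1: 64 + 84 + 58 + ? = 292, so (2,1) = 86.
Column 2 must total 292; the given cells sum to 226, so (1,2) = 66.
Main diagonal needs 292; the known cells sum to 210, so (4,4) = 82.
Anti-diagonal must total 292; the given cells sum to 224, so (2,3) = 68.
Row 1 must total 292; the given cells sum to 218, so (1,3) = 74.
From row 2, 292 − (86 + 76 + 68) gives (2,4) = 62.
From row 4, 292 − (58 + 72 + 82) gives (4,3) = 80.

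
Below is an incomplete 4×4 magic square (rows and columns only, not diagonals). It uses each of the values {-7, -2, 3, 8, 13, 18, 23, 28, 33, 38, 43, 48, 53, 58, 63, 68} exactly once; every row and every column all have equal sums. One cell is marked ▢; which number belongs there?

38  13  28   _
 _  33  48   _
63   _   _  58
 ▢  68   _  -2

The 16 entries sum to 488, so each line sums to 488/4 = 122.
From row 1, 122 − (38 + 13 + 28) gives (1,4) = 43.
Column 2: 13 + 33 + 68 + ? = 122, so (3,2) = 8.
From column 4, 122 − (43 + 58 + (-2)) gives (2,4) = 23.
From row 2, 122 − (33 + 48 + 23) gives (2,1) = 18.
The remaining cell in row 3 is (3,3) = 122 − 129 = -7.
Using column 1: 38 + 18 + 63 + ? → (4,1) = 122 − 119 = 3.

3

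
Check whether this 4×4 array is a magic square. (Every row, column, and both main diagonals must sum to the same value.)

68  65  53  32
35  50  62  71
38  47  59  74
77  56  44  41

Yes

Row 1: 68 + 65 + 53 + 32 = 218.
Row 2: 35 + 50 + 62 + 71 = 218.
Row 3: 38 + 47 + 59 + 74 = 218.
Row 4: 77 + 56 + 44 + 41 = 218.
Column 1: 68 + 35 + 38 + 77 = 218.
Column 2: 65 + 50 + 47 + 56 = 218.
Column 3: 53 + 62 + 59 + 44 = 218.
Column 4: 32 + 71 + 74 + 41 = 218.
Main diagonal: 68 + 50 + 59 + 41 = 218.
Anti-diagonal: 32 + 62 + 47 + 77 = 218.
All lines sum to 218.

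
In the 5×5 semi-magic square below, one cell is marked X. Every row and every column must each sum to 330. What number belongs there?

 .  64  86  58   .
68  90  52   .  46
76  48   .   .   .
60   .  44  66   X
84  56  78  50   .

88

Using row 2: 68 + 90 + 52 + 46 + ? → (2,4) = 330 − 256 = 74.
From row 5, 330 − (84 + 56 + 78 + 50) gives (5,5) = 62.
Column 1 must total 330; the given cells sum to 288, so (1,1) = 42.
Column 2 needs 330; the known cells sum to 258, so (4,2) = 72.
From column 3, 330 − (86 + 52 + 44 + 78) gives (3,3) = 70.
From column 4, 330 − (58 + 74 + 66 + 50) gives (3,4) = 82.
Row 1: 42 + 64 + 86 + 58 + ? = 330, so (1,5) = 80.
Row 3: 76 + 48 + 70 + 82 + ? = 330, so (3,5) = 54.
Row 4 needs 330; the known cells sum to 242, so (4,5) = 88.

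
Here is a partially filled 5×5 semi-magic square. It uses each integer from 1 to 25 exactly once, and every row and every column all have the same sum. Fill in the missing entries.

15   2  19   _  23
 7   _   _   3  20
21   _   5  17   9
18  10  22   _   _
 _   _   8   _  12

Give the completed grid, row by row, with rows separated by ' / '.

15 2 19 6 23 / 7 24 11 3 20 / 21 13 5 17 9 / 18 10 22 14 1 / 4 16 8 25 12

The entries are 1 through 25, which sum to 325, so each line sums to 325/5 = 65.
From row 1, 65 − (15 + 2 + 19 + 23) gives (1,4) = 6.
Row 3 must total 65; the given cells sum to 52, so (3,2) = 13.
From column 1, 65 − (15 + 7 + 21 + 18) gives (5,1) = 4.
Column 3 must total 65; the given cells sum to 54, so (2,3) = 11.
Column 5 needs 65; the known cells sum to 64, so (4,5) = 1.
Using row 2: 7 + 11 + 3 + 20 + ? → (2,2) = 65 − 41 = 24.
Row 4 must total 65; the given cells sum to 51, so (4,4) = 14.
Using column 2: 2 + 24 + 13 + 10 + ? → (5,2) = 65 − 49 = 16.
Column 4: 6 + 3 + 17 + 14 + ? = 65, so (5,4) = 25.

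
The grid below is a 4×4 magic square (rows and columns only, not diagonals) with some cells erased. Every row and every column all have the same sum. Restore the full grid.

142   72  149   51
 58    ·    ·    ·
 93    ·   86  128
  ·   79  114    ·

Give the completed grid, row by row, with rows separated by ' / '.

Row 1 is already complete: 142 + 72 + 149 + 51 = 414, so that is the magic constant.
Row 3: 93 + 86 + 128 + ? = 414, so (3,2) = 107.
Using column 1: 142 + 58 + 93 + ? → (4,1) = 414 − 293 = 121.
Column 2: 72 + 107 + 79 + ? = 414, so (2,2) = 156.
The remaining cell in column 3 is (2,3) = 414 − 349 = 65.
Row 2 needs 414; the known cells sum to 279, so (2,4) = 135.
The remaining cell in row 4 is (4,4) = 414 − 314 = 100.

142 72 149 51 / 58 156 65 135 / 93 107 86 128 / 121 79 114 100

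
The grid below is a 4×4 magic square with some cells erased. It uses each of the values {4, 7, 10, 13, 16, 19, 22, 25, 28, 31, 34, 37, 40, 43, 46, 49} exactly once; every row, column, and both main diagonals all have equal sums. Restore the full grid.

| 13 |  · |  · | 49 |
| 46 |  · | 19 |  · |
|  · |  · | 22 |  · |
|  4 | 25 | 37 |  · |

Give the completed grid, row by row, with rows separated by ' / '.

The 16 entries sum to 424, so each line sums to 424/4 = 106.
Row 4 needs 106; the known cells sum to 66, so (4,4) = 40.
Column 1 must total 106; the given cells sum to 63, so (3,1) = 43.
From column 3, 106 − (19 + 22 + 37) gives (1,3) = 28.
Using main diagonal: 13 + 22 + 40 + ? → (2,2) = 106 − 75 = 31.
From anti-diagonal, 106 − (49 + 19 + 4) gives (3,2) = 34.
Row 1 must total 106; the given cells sum to 90, so (1,2) = 16.
From row 2, 106 − (46 + 31 + 19) gives (2,4) = 10.
Row 3: 43 + 34 + 22 + ? = 106, so (3,4) = 7.

13 16 28 49 / 46 31 19 10 / 43 34 22 7 / 4 25 37 40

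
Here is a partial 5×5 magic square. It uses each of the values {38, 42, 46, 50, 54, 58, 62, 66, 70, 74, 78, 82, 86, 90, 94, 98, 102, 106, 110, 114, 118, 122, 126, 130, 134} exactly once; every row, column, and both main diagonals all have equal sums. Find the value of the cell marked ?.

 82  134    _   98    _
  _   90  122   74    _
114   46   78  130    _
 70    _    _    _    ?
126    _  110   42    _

The 25 entries sum to 2150, so each line sums to 2150/5 = 430.
The remaining cell in row 3 is (3,5) = 430 − 368 = 62.
The remaining cell in column 1 is (2,1) = 430 − 392 = 38.
The remaining cell in column 4 is (4,4) = 430 − 344 = 86.
Main diagonal: 82 + 90 + 78 + 86 + ? = 430, so (5,5) = 94.
The remaining cell in row 2 is (2,5) = 430 − 324 = 106.
Row 5 needs 430; the known cells sum to 372, so (5,2) = 58.
Column 2 must total 430; the given cells sum to 328, so (4,2) = 102.
Using anti-diagonal: 74 + 78 + 102 + 126 + ? → (1,5) = 430 − 380 = 50.
From row 1, 430 − (82 + 134 + 98 + 50) gives (1,3) = 66.
Column 3 must total 430; the given cells sum to 376, so (4,3) = 54.
Column 5 must total 430; the given cells sum to 312, so (4,5) = 118.

118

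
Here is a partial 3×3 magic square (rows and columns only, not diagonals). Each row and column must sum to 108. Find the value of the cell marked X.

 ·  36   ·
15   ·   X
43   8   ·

29

Row 3: 43 + 8 + ? = 108, so (3,3) = 57.
Using column 1: 15 + 43 + ? → (1,1) = 108 − 58 = 50.
Column 2: 36 + 8 + ? = 108, so (2,2) = 64.
Using row 1: 50 + 36 + ? → (1,3) = 108 − 86 = 22.
From row 2, 108 − (15 + 64) gives (2,3) = 29.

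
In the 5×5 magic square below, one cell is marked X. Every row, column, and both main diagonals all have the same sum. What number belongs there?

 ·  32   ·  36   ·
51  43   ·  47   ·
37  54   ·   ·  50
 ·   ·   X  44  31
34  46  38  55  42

52

Row 5 is complete and sums to 215; that is the magic constant.
Using column 2: 32 + 43 + 54 + 46 + ? → (4,2) = 215 − 175 = 40.
Column 4: 36 + 47 + 44 + 55 + ? = 215, so (3,4) = 33.
Using row 3: 37 + 54 + 33 + 50 + ? → (3,3) = 215 − 174 = 41.
Main diagonal needs 215; the known cells sum to 170, so (1,1) = 45.
From anti-diagonal, 215 − (47 + 41 + 40 + 34) gives (1,5) = 53.
Row 1 must total 215; the given cells sum to 166, so (1,3) = 49.
Using column 1: 45 + 51 + 37 + 34 + ? → (4,1) = 215 − 167 = 48.
From column 5, 215 − (53 + 50 + 31 + 42) gives (2,5) = 39.
Row 2: 51 + 43 + 47 + 39 + ? = 215, so (2,3) = 35.
The remaining cell in row 4 is (4,3) = 215 − 163 = 52.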